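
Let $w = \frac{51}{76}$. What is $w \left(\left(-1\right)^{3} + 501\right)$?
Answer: $\frac{6375}{19} \approx 335.53$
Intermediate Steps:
$w = \frac{51}{76}$ ($w = 51 \cdot \frac{1}{76} = \frac{51}{76} \approx 0.67105$)
$w \left(\left(-1\right)^{3} + 501\right) = \frac{51 \left(\left(-1\right)^{3} + 501\right)}{76} = \frac{51 \left(-1 + 501\right)}{76} = \frac{51}{76} \cdot 500 = \frac{6375}{19}$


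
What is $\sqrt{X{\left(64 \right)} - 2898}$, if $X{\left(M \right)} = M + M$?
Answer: $i \sqrt{2770} \approx 52.631 i$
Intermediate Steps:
$X{\left(M \right)} = 2 M$
$\sqrt{X{\left(64 \right)} - 2898} = \sqrt{2 \cdot 64 - 2898} = \sqrt{128 - 2898} = \sqrt{-2770} = i \sqrt{2770}$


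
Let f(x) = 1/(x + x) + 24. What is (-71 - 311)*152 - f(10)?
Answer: -1161761/20 ≈ -58088.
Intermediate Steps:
f(x) = 24 + 1/(2*x) (f(x) = 1/(2*x) + 24 = 24 + 1/(2*x))
(-71 - 311)*152 - f(10) = (-71 - 311)*152 - (24 + (½)/10) = -382*152 - (24 + (½)*(⅒)) = -58064 - (24 + 1/20) = -58064 - 1*481/20 = -58064 - 481/20 = -1161761/20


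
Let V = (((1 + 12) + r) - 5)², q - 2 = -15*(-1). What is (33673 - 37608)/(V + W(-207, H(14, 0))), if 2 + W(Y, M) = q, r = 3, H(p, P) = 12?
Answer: -3935/136 ≈ -28.934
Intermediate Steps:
q = 17 (q = 2 - 15*(-1) = 2 + 15 = 17)
W(Y, M) = 15 (W(Y, M) = -2 + 17 = 15)
V = 121 (V = (((1 + 12) + 3) - 5)² = ((13 + 3) - 5)² = (16 - 5)² = 11² = 121)
(33673 - 37608)/(V + W(-207, H(14, 0))) = (33673 - 37608)/(121 + 15) = -3935/136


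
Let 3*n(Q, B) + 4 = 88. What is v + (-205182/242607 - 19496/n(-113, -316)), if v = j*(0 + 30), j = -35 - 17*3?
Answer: -1855128404/566083 ≈ -3277.1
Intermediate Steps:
n(Q, B) = 28 (n(Q, B) = -4/3 + (⅓)*88 = -4/3 + 88/3 = 28)
j = -86 (j = -35 - 51 = -86)
v = -2580 (v = -86*(0 + 30) = -86*30 = -2580)
v + (-205182/242607 - 19496/n(-113, -316)) = -2580 + (-205182/242607 - 19496/28) = -2580 + (-205182*1/242607 - 19496*1/28) = -2580 + (-68394/80869 - 4874/7) = -2580 - 394634264/566083 = -1855128404/566083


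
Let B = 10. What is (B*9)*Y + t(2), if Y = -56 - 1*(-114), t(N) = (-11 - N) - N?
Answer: 5205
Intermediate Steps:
t(N) = -11 - 2*N
Y = 58 (Y = -56 + 114 = 58)
(B*9)*Y + t(2) = (10*9)*58 + (-11 - 2*2) = 90*58 + (-11 - 4) = 5220 - 15 = 5205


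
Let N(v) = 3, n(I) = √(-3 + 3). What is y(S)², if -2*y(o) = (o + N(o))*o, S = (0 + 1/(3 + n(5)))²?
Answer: 196/6561 ≈ 0.029873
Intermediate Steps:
n(I) = 0 (n(I) = √0 = 0)
S = ⅑ (S = (0 + 1/(3 + 0))² = (0 + 1/3)² = (0 + ⅓)² = (⅓)² = ⅑ ≈ 0.11111)
y(o) = -o*(3 + o)/2 (y(o) = -(o + 3)*o/2 = -(3 + o)*o/2 = -o*(3 + o)/2)
y(S)² = (-½*⅑*(3 + ⅑))² = (-½*⅑*28/9)² = (-14/81)² = 196/6561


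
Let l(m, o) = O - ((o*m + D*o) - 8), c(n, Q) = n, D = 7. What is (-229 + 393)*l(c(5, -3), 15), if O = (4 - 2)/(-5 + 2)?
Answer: -84952/3 ≈ -28317.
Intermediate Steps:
O = -⅔ (O = 2/(-3) = 2*(-⅓) = -⅔ ≈ -0.66667)
l(m, o) = 22/3 - 7*o - m*o (l(m, o) = -⅔ - ((o*m + 7*o) - 8) = -⅔ - ((m*o + 7*o) - 8) = -⅔ - ((7*o + m*o) - 8) = -⅔ - (-8 + 7*o + m*o) = -⅔ + (8 - 7*o - m*o) = 22/3 - 7*o - m*o)
(-229 + 393)*l(c(5, -3), 15) = (-229 + 393)*(22/3 - 7*15 - 1*5*15) = 164*(22/3 - 105 - 75) = 164*(-518/3) = -84952/3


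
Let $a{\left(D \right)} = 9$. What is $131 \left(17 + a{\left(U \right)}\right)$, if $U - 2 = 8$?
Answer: $3406$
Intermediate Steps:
$U = 10$ ($U = 2 + 8 = 10$)
$131 \left(17 + a{\left(U \right)}\right) = 131 \left(17 + 9\right) = 131 \cdot 26 = 3406$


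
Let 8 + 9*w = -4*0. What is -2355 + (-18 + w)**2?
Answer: -161855/81 ≈ -1998.2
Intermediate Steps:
w = -8/9 (w = -8/9 + (-4*0)/9 = -8/9 + (1/9)*0 = -8/9 + 0 = -8/9 ≈ -0.88889)
-2355 + (-18 + w)**2 = -2355 + (-18 - 8/9)**2 = -2355 + (-170/9)**2 = -2355 + 28900/81 = -161855/81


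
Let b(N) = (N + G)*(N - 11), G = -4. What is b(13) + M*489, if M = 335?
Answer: 163833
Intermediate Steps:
b(N) = (-11 + N)*(-4 + N) (b(N) = (N - 4)*(N - 11) = (-4 + N)*(-11 + N) = (-11 + N)*(-4 + N))
b(13) + M*489 = (44 + 13² - 15*13) + 335*489 = (44 + 169 - 195) + 163815 = 18 + 163815 = 163833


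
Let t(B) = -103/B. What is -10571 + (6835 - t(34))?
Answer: -126921/34 ≈ -3733.0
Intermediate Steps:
-10571 + (6835 - t(34)) = -10571 + (6835 - (-103)/34) = -10571 + (6835 - 1*(-103/34)) = -10571 + (6835 + 103/34) = -10571 + 232493/34 = -126921/34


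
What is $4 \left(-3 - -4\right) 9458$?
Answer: $37832$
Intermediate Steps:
$4 \left(-3 - -4\right) 9458 = 4 \left(-3 + 4\right) 9458 = 4 \cdot 1 \cdot 9458 = 4 \cdot 9458 = 37832$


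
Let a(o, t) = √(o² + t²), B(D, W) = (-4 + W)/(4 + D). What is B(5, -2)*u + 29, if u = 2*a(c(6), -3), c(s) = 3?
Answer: 29 - 4*√2 ≈ 23.343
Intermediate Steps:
B(D, W) = (-4 + W)/(4 + D)
u = 6*√2 (u = 2*√(3² + (-3)²) = 2*√(9 + 9) = 2*√18 = 2*(3*√2) = 6*√2 ≈ 8.4853)
B(5, -2)*u + 29 = ((-4 - 2)/(4 + 5))*(6*√2) + 29 = (-6/9)*(6*√2) + 29 = ((⅑)*(-6))*(6*√2) + 29 = -4*√2 + 29 = 29 - 4*√2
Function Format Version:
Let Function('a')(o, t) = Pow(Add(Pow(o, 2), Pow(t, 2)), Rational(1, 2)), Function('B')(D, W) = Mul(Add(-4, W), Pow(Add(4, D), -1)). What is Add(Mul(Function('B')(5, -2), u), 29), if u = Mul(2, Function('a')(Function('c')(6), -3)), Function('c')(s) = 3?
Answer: Add(29, Mul(-4, Pow(2, Rational(1, 2)))) ≈ 23.343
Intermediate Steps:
Function('B')(D, W) = Mul(Pow(Add(4, D), -1), Add(-4, W))
u = Mul(6, Pow(2, Rational(1, 2))) (u = Mul(2, Pow(Add(Pow(3, 2), Pow(-3, 2)), Rational(1, 2))) = Mul(2, Pow(Add(9, 9), Rational(1, 2))) = Mul(2, Pow(18, Rational(1, 2))) = Mul(2, Mul(3, Pow(2, Rational(1, 2)))) = Mul(6, Pow(2, Rational(1, 2))) ≈ 8.4853)
Add(Mul(Function('B')(5, -2), u), 29) = Add(Mul(Mul(Pow(Add(4, 5), -1), Add(-4, -2)), Mul(6, Pow(2, Rational(1, 2)))), 29) = Add(Mul(Mul(Pow(9, -1), -6), Mul(6, Pow(2, Rational(1, 2)))), 29) = Add(Mul(Mul(Rational(1, 9), -6), Mul(6, Pow(2, Rational(1, 2)))), 29) = Add(Mul(Rational(-2, 3), Mul(6, Pow(2, Rational(1, 2)))), 29) = Add(Mul(-4, Pow(2, Rational(1, 2))), 29) = Add(29, Mul(-4, Pow(2, Rational(1, 2))))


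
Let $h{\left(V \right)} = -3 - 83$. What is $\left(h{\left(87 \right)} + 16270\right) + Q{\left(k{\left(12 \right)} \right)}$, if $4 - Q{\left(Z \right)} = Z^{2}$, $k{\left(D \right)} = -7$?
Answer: $16139$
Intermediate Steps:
$h{\left(V \right)} = -86$
$Q{\left(Z \right)} = 4 - Z^{2}$
$\left(h{\left(87 \right)} + 16270\right) + Q{\left(k{\left(12 \right)} \right)} = \left(-86 + 16270\right) + \left(4 - \left(-7\right)^{2}\right) = 16184 + \left(4 - 49\right) = 16184 - 45 = 16139$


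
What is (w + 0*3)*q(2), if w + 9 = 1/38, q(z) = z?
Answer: -341/19 ≈ -17.947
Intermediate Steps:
w = -341/38 (w = -9 + 1/38 = -341/38 ≈ -8.9737)
(w + 0*3)*q(2) = (-341/38 + 0*3)*2 = (-341/38 + 0)*2 = -341/38*2 = -341/19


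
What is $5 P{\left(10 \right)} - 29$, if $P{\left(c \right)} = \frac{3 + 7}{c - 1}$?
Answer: $- \frac{211}{9} \approx -23.444$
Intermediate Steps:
$P{\left(c \right)} = \frac{10}{-1 + c}$
$5 P{\left(10 \right)} - 29 = 5 \frac{10}{-1 + 10} - 29 = 5 \cdot \frac{10}{9} - 29 = \frac{50}{9} - 29 = - \frac{211}{9}$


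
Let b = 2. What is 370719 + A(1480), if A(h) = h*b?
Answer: 373679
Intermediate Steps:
A(h) = 2*h (A(h) = h*2 = 2*h)
370719 + A(1480) = 370719 + 2*1480 = 370719 + 2960 = 373679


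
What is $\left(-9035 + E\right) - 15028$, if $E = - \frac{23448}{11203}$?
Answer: $- \frac{269601237}{11203} \approx -24065.0$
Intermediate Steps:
$E = - \frac{23448}{11203}$ ($E = \left(-23448\right) \frac{1}{11203} = - \frac{23448}{11203} \approx -2.093$)
$\left(-9035 + E\right) - 15028 = \left(-9035 - \frac{23448}{11203}\right) - 15028 = - \frac{101242553}{11203} - 15028 = - \frac{269601237}{11203}$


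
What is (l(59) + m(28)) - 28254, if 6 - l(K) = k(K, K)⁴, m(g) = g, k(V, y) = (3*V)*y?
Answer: -11893265445978221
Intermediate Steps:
k(V, y) = 3*V*y
l(K) = 6 - 81*K⁸ (l(K) = 6 - (3*K*K)⁴ = 6 - (3*K²)⁴ = 6 - 81*K⁸)
(l(59) + m(28)) - 28254 = ((6 - 81*59⁸) + 28) - 28254 = ((6 - 81*146830437604321) + 28) - 28254 = ((6 - 11893265445950001) + 28) - 28254 = (-11893265445949995 + 28) - 28254 = -11893265445949967 - 28254 = -11893265445978221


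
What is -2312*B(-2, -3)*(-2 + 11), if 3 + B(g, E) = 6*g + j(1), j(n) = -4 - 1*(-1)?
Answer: 374544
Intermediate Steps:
j(n) = -3 (j(n) = -4 + 1 = -3)
B(g, E) = -6 + 6*g (B(g, E) = -3 + (6*g - 3) = -3 + (-3 + 6*g) = -6 + 6*g)
-2312*B(-2, -3)*(-2 + 11) = -2312*(-6 + 6*(-2))*(-2 + 11) = -2312*(-6 - 12)*9 = -(-41616)*9 = -2312*(-162) = 374544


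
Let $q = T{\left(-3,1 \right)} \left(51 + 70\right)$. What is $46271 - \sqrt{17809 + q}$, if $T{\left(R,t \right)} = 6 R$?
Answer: $46271 - 7 \sqrt{319} \approx 46146.0$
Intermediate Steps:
$q = -2178$ ($q = 6 \left(-3\right) \left(51 + 70\right) = \left(-18\right) 121 = -2178$)
$46271 - \sqrt{17809 + q} = 46271 - \sqrt{17809 - 2178} = 46271 - \sqrt{15631} = 46271 - 7 \sqrt{319}$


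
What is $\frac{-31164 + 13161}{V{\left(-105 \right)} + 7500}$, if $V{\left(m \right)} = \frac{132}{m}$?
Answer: $- \frac{630105}{262456} \approx -2.4008$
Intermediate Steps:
$\frac{-31164 + 13161}{V{\left(-105 \right)} + 7500} = \frac{-31164 + 13161}{\frac{132}{-105} + 7500} = - \frac{18003}{132 \left(- \frac{1}{105}\right) + 7500} = - \frac{18003}{- \frac{44}{35} + 7500} = - \frac{18003}{\frac{262456}{35}} = \left(-18003\right) \frac{35}{262456} = - \frac{630105}{262456}$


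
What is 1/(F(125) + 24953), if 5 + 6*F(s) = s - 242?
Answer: 3/74798 ≈ 4.0108e-5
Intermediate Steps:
F(s) = -247/6 + s/6 (F(s) = -⅚ + (s - 242)/6 = -⅚ + (-242 + s)/6 = -⅚ + (-121/3 + s/6) = -247/6 + s/6)
1/(F(125) + 24953) = 1/((-247/6 + (⅙)*125) + 24953) = 1/((-247/6 + 125/6) + 24953) = 1/(-61/3 + 24953) = 1/(74798/3) = 3/74798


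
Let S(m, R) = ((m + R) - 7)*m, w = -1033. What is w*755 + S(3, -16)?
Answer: -779975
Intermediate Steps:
S(m, R) = m*(-7 + R + m) (S(m, R) = ((R + m) - 7)*m = (-7 + R + m)*m = m*(-7 + R + m))
w*755 + S(3, -16) = -1033*755 + 3*(-7 - 16 + 3) = -779915 + 3*(-20) = -779915 - 60 = -779975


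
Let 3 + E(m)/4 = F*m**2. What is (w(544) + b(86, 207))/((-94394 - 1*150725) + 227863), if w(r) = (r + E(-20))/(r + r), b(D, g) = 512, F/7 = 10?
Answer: -55799/1564544 ≈ -0.035665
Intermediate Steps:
F = 70 (F = 7*10 = 70)
E(m) = -12 + 280*m**2 (E(m) = -12 + 4*(70*m**2) = -12 + 280*m**2)
w(r) = (111988 + r)/(2*r) (w(r) = (r + (-12 + 280*(-20)**2))/(r + r) = (r + (-12 + 280*400))/((2*r)) = (r + (-12 + 112000))*(1/(2*r)) = (r + 111988)*(1/(2*r)) = (111988 + r)*(1/(2*r)) = (111988 + r)/(2*r))
(w(544) + b(86, 207))/((-94394 - 1*150725) + 227863) = ((1/2)*(111988 + 544)/544 + 512)/((-94394 - 1*150725) + 227863) = ((1/2)*(1/544)*112532 + 512)/((-94394 - 150725) + 227863) = (28133/272 + 512)/(-245119 + 227863) = (167397/272)/(-17256) = (167397/272)*(-1/17256) = -55799/1564544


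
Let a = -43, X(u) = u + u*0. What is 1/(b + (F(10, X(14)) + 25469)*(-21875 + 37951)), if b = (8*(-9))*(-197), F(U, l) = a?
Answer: 1/408762560 ≈ 2.4464e-9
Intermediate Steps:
X(u) = u (X(u) = u + 0 = u)
F(U, l) = -43
b = 14184 (b = -72*(-197) = 14184)
1/(b + (F(10, X(14)) + 25469)*(-21875 + 37951)) = 1/(14184 + (-43 + 25469)*(-21875 + 37951)) = 1/(14184 + 25426*16076) = 1/(14184 + 408748376) = 1/408762560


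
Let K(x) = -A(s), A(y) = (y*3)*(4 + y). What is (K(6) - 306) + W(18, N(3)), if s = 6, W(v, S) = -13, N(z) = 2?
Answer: -499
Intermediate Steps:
A(y) = 3*y*(4 + y) (A(y) = (3*y)*(4 + y) = 3*y*(4 + y))
K(x) = -180 (K(x) = -3*6*(4 + 6) = -3*6*10 = -1*180 = -180)
(K(6) - 306) + W(18, N(3)) = (-180 - 306) - 13 = -486 - 13 = -499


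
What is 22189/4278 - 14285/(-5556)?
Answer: 10244073/1320476 ≈ 7.7579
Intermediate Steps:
22189/4278 - 14285/(-5556) = 22189*(1/4278) - 14285*(-1/5556) = 22189/4278 + 14285/5556 = 10244073/1320476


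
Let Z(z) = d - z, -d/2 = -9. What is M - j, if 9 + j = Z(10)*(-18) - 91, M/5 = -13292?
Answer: -66216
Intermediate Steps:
d = 18 (d = -2*(-9) = 18)
M = -66460 (M = 5*(-13292) = -66460)
Z(z) = 18 - z
j = -244 (j = -9 + ((18 - 1*10)*(-18) - 91) = -9 + ((18 - 10)*(-18) - 91) = -9 + (8*(-18) - 91) = -9 + (-144 - 91) = -9 - 235 = -244)
M - j = -66460 - 1*(-244) = -66460 + 244 = -66216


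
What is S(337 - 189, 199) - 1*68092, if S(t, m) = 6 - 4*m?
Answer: -68882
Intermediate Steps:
S(337 - 189, 199) - 1*68092 = (6 - 4*199) - 1*68092 = (6 - 796) - 68092 = -790 - 68092 = -68882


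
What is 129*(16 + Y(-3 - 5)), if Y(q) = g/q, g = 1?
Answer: 16383/8 ≈ 2047.9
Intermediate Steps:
Y(q) = 1/q
129*(16 + Y(-3 - 5)) = 129*(16 + 1/(-3 - 5)) = 129*(16 + 1/(-8)) = 129*(16 - 1/8) = 129*(127/8) = 16383/8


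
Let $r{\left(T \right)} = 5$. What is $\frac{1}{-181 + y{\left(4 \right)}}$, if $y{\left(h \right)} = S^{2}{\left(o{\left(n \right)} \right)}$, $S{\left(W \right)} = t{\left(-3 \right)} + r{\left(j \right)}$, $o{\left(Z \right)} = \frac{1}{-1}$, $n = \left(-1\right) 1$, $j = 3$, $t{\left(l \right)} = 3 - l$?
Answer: $- \frac{1}{60} \approx -0.016667$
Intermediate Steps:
$n = -1$
$o{\left(Z \right)} = -1$
$S{\left(W \right)} = 11$ ($S{\left(W \right)} = \left(3 - -3\right) + 5 = \left(3 + 3\right) + 5 = 6 + 5 = 11$)
$y{\left(h \right)} = 121$ ($y{\left(h \right)} = 11^{2} = 121$)
$\frac{1}{-181 + y{\left(4 \right)}} = \frac{1}{-181 + 121} = \frac{1}{-60} = - \frac{1}{60}$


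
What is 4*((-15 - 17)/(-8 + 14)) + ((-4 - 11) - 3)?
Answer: -118/3 ≈ -39.333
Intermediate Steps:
4*((-15 - 17)/(-8 + 14)) + ((-4 - 11) - 3) = 4*(-32/6) + (-15 - 3) = 4*(-32*1/6) - 18 = 4*(-16/3) - 18 = -64/3 - 18 = -118/3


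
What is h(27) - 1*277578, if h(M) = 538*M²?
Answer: 114624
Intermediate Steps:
h(27) - 1*277578 = 538*27² - 1*277578 = 538*729 - 277578 = 392202 - 277578 = 114624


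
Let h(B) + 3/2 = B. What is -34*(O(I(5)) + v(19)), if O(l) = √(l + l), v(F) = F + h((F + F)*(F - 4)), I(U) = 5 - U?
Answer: -19975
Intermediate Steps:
h(B) = -3/2 + B
v(F) = -3/2 + F + 2*F*(-4 + F) (v(F) = F + (-3/2 + (F + F)*(F - 4)) = F + (-3/2 + (2*F)*(-4 + F)) = F + (-3/2 + 2*F*(-4 + F)) = -3/2 + F + 2*F*(-4 + F))
O(l) = √2*√l (O(l) = √(2*l) = √2*√l)
-34*(O(I(5)) + v(19)) = -34*(√2*√(5 - 1*5) + (-3/2 - 7*19 + 2*19²)) = -34*(√2*√(5 - 5) + (-3/2 - 133 + 2*361)) = -34*(√2*√0 + (-3/2 - 133 + 722)) = -34*(√2*0 + 1175/2) = -34*(0 + 1175/2) = -34*1175/2 = -19975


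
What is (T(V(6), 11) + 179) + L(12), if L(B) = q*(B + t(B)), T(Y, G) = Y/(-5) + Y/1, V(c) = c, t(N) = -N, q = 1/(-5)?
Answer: 919/5 ≈ 183.80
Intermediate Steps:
q = -⅕ ≈ -0.20000
T(Y, G) = 4*Y/5 (T(Y, G) = Y*(-⅕) + Y*1 = -Y/5 + Y = 4*Y/5)
L(B) = 0 (L(B) = -(B - B)/5 = -⅕*0 = 0)
(T(V(6), 11) + 179) + L(12) = ((⅘)*6 + 179) + 0 = (24/5 + 179) + 0 = 919/5 + 0 = 919/5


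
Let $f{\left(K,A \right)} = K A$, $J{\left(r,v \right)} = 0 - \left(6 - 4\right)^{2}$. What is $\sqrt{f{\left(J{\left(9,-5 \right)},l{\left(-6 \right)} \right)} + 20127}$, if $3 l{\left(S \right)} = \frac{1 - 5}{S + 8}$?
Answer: $\frac{\sqrt{181167}}{3} \approx 141.88$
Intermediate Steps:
$l{\left(S \right)} = - \frac{4}{3 \left(8 + S\right)}$ ($l{\left(S \right)} = \frac{\left(1 - 5\right) \frac{1}{S + 8}}{3} = \frac{\left(-4\right) \frac{1}{8 + S}}{3} = - \frac{4}{3 \left(8 + S\right)}$)
$J{\left(r,v \right)} = -4$ ($J{\left(r,v \right)} = 0 - 2^{2} = 0 - 4 = -4$)
$f{\left(K,A \right)} = A K$
$\sqrt{f{\left(J{\left(9,-5 \right)},l{\left(-6 \right)} \right)} + 20127} = \sqrt{- \frac{4}{24 + 3 \left(-6\right)} \left(-4\right) + 20127} = \sqrt{- \frac{4}{24 - 18} \left(-4\right) + 20127} = \sqrt{- \frac{4}{6} \left(-4\right) + 20127} = \sqrt{\left(-4\right) \frac{1}{6} \left(-4\right) + 20127} = \sqrt{\left(- \frac{2}{3}\right) \left(-4\right) + 20127} = \sqrt{\frac{8}{3} + 20127} = \sqrt{\frac{60389}{3}} = \frac{\sqrt{181167}}{3}$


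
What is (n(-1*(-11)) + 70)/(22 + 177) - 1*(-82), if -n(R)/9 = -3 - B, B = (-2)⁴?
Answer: 16559/199 ≈ 83.211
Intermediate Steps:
B = 16
n(R) = 171 (n(R) = -9*(-3 - 1*16) = -9*(-3 - 16) = -9*(-19) = 171)
(n(-1*(-11)) + 70)/(22 + 177) - 1*(-82) = (171 + 70)/(22 + 177) - 1*(-82) = 241/199 + 82 = 16559/199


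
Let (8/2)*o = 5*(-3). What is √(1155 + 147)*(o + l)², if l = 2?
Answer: 49*√1302/16 ≈ 110.50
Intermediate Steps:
o = -15/4 (o = (5*(-3))/4 = (¼)*(-15) = -15/4 ≈ -3.7500)
√(1155 + 147)*(o + l)² = √(1155 + 147)*(-15/4 + 2)² = √1302*(-7/4)² = √1302*(49/16) = 49*√1302/16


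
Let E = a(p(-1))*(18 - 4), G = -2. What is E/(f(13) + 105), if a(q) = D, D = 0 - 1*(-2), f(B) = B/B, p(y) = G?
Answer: 14/53 ≈ 0.26415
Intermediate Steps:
p(y) = -2
f(B) = 1
D = 2 (D = 0 + 2 = 2)
a(q) = 2
E = 28 (E = 2*(18 - 4) = 2*14 = 28)
E/(f(13) + 105) = 28/(1 + 105) = 28/106 = (1/106)*28 = 14/53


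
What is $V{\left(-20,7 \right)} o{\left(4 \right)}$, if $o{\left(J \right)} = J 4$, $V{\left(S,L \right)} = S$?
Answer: $-320$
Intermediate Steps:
$o{\left(J \right)} = 4 J$
$V{\left(-20,7 \right)} o{\left(4 \right)} = - 20 \cdot 4 \cdot 4 = \left(-20\right) 16 = -320$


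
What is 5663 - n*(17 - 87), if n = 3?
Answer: 5873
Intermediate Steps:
5663 - n*(17 - 87) = 5663 - 3*(17 - 87) = 5663 - 3*(-70) = 5663 - 1*(-210) = 5663 + 210 = 5873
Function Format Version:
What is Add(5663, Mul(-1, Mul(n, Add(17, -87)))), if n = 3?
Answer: 5873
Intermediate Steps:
Add(5663, Mul(-1, Mul(n, Add(17, -87)))) = Add(5663, Mul(-1, Mul(3, Add(17, -87)))) = Add(5663, Mul(-1, Mul(3, -70))) = Add(5663, Mul(-1, -210)) = Add(5663, 210) = 5873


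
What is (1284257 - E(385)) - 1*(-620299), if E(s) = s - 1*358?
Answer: 1904529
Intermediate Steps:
E(s) = -358 + s (E(s) = s - 358 = -358 + s)
(1284257 - E(385)) - 1*(-620299) = (1284257 - (-358 + 385)) - 1*(-620299) = (1284257 - 1*27) + 620299 = (1284257 - 27) + 620299 = 1284230 + 620299 = 1904529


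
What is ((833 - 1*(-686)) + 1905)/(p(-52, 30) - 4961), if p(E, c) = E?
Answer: -3424/5013 ≈ -0.68302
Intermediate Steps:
((833 - 1*(-686)) + 1905)/(p(-52, 30) - 4961) = ((833 - 1*(-686)) + 1905)/(-52 - 4961) = ((833 + 686) + 1905)/(-5013) = (1519 + 1905)*(-1/5013) = 3424*(-1/5013) = -3424/5013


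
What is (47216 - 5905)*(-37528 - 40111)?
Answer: -3207344729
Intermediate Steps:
(47216 - 5905)*(-37528 - 40111) = 41311*(-77639) = -3207344729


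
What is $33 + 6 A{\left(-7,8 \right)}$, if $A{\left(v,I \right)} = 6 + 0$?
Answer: $69$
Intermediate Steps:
$A{\left(v,I \right)} = 6$
$33 + 6 A{\left(-7,8 \right)} = 33 + 6 \cdot 6 = 33 + 36 = 69$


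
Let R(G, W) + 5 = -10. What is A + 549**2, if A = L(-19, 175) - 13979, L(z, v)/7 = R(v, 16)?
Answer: 287317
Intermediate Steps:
R(G, W) = -15 (R(G, W) = -5 - 10 = -15)
L(z, v) = -105 (L(z, v) = 7*(-15) = -105)
A = -14084 (A = -105 - 13979 = -14084)
A + 549**2 = -14084 + 549**2 = -14084 + 301401 = 287317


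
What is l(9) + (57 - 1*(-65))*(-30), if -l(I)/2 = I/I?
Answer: -3662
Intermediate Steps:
l(I) = -2 (l(I) = -2*I/I = -2*1 = -2)
l(9) + (57 - 1*(-65))*(-30) = -2 + (57 - 1*(-65))*(-30) = -2 + (57 + 65)*(-30) = -2 + 122*(-30) = -2 - 3660 = -3662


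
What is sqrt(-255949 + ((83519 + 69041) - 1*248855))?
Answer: 2*I*sqrt(88061) ≈ 593.5*I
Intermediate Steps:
sqrt(-255949 + ((83519 + 69041) - 1*248855)) = sqrt(-255949 + (152560 - 248855)) = sqrt(-255949 - 96295) = sqrt(-352244) = 2*I*sqrt(88061)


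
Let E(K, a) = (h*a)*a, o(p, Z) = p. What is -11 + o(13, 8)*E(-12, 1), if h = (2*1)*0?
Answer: -11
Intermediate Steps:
h = 0 (h = 2*0 = 0)
E(K, a) = 0 (E(K, a) = (0*a)*a = 0*a = 0)
-11 + o(13, 8)*E(-12, 1) = -11 + 13*0 = -11 + 0 = -11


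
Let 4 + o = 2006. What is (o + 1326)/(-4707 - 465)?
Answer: -832/1293 ≈ -0.64347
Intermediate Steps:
o = 2002 (o = -4 + 2006 = 2002)
(o + 1326)/(-4707 - 465) = (2002 + 1326)/(-4707 - 465) = 3328/(-5172) = 3328*(-1/5172) = -832/1293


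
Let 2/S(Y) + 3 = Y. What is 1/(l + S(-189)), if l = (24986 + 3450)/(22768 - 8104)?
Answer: 19552/37711 ≈ 0.51847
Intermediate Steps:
S(Y) = 2/(-3 + Y)
l = 7109/3666 (l = 28436/14664 = 28436*(1/14664) = 7109/3666 ≈ 1.9392)
1/(l + S(-189)) = 1/(7109/3666 + 2/(-3 - 189)) = 1/(7109/3666 + 2/(-192)) = 1/(7109/3666 + 2*(-1/192)) = 1/(7109/3666 - 1/96) = 1/(37711/19552) = 19552/37711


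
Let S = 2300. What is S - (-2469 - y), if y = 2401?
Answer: 7170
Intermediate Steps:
S - (-2469 - y) = 2300 - (-2469 - 1*2401) = 2300 - (-2469 - 2401) = 2300 - 1*(-4870) = 2300 + 4870 = 7170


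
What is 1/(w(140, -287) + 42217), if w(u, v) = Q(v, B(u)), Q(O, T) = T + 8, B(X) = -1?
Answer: 1/42224 ≈ 2.3683e-5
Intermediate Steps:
Q(O, T) = 8 + T
w(u, v) = 7 (w(u, v) = 8 - 1 = 7)
1/(w(140, -287) + 42217) = 1/(7 + 42217) = 1/42224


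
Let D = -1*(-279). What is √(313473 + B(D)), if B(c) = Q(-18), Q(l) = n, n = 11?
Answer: 2*√78371 ≈ 559.90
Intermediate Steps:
Q(l) = 11
D = 279
B(c) = 11
√(313473 + B(D)) = √(313473 + 11) = √313484 = 2*√78371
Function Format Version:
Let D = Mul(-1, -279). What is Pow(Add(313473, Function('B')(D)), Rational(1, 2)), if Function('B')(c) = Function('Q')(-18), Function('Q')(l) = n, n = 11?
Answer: Mul(2, Pow(78371, Rational(1, 2))) ≈ 559.90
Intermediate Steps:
Function('Q')(l) = 11
D = 279
Function('B')(c) = 11
Pow(Add(313473, Function('B')(D)), Rational(1, 2)) = Pow(Add(313473, 11), Rational(1, 2)) = Pow(313484, Rational(1, 2)) = Mul(2, Pow(78371, Rational(1, 2)))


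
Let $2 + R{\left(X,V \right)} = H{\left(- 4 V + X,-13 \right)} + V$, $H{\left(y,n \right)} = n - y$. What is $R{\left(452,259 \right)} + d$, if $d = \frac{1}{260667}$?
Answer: $\frac{215832277}{260667} \approx 828.0$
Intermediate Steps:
$d = \frac{1}{260667} \approx 3.8363 \cdot 10^{-6}$
$R{\left(X,V \right)} = -15 - X + 5 V$ ($R{\left(X,V \right)} = -2 - \left(13 + X - 5 V\right) = -15 - X + 5 V$)
$R{\left(452,259 \right)} + d = \left(-15 - 452 + 5 \cdot 259\right) + \frac{1}{260667} = \left(-15 - 452 + 1295\right) + \frac{1}{260667} = 828 + \frac{1}{260667} = \frac{215832277}{260667}$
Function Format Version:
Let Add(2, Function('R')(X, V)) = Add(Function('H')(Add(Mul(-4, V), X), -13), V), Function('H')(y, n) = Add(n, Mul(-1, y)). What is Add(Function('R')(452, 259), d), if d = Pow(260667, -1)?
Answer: Rational(215832277, 260667) ≈ 828.00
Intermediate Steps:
d = Rational(1, 260667) ≈ 3.8363e-6
Function('R')(X, V) = Add(-15, Mul(-1, X), Mul(5, V)) (Function('R')(X, V) = Add(-2, Add(Add(-13, Mul(-1, Add(Mul(-4, V), X))), V)) = Add(-2, Add(Add(-13, Mul(-1, Add(X, Mul(-4, V)))), V)) = Add(-2, Add(Add(-13, Add(Mul(-1, X), Mul(4, V))), V)) = Add(-2, Add(Add(-13, Mul(-1, X), Mul(4, V)), V)) = Add(-2, Add(-13, Mul(-1, X), Mul(5, V))) = Add(-15, Mul(-1, X), Mul(5, V)))
Add(Function('R')(452, 259), d) = Add(Add(-15, Mul(-1, 452), Mul(5, 259)), Rational(1, 260667)) = Add(Add(-15, -452, 1295), Rational(1, 260667)) = Add(828, Rational(1, 260667)) = Rational(215832277, 260667)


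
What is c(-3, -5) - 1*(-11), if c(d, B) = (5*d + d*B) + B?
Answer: 6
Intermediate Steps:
c(d, B) = B + 5*d + B*d (c(d, B) = (5*d + B*d) + B = B + 5*d + B*d)
c(-3, -5) - 1*(-11) = (-5 + 5*(-3) - 5*(-3)) - 1*(-11) = (-5 - 15 + 15) + 11 = -5 + 11 = 6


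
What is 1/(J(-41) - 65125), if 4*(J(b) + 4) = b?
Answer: -4/260557 ≈ -1.5352e-5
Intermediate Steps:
J(b) = -4 + b/4
1/(J(-41) - 65125) = 1/((-4 + (¼)*(-41)) - 65125) = 1/((-4 - 41/4) - 65125) = 1/(-57/4 - 65125) = 1/(-260557/4) = -4/260557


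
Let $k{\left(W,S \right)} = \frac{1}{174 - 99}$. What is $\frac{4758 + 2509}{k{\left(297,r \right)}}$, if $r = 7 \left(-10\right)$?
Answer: $545025$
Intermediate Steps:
$r = -70$
$k{\left(W,S \right)} = \frac{1}{75}$
$\frac{4758 + 2509}{k{\left(297,r \right)}} = \left(4758 + 2509\right) \frac{1}{\frac{1}{75}} = 7267 \cdot 75 = 545025$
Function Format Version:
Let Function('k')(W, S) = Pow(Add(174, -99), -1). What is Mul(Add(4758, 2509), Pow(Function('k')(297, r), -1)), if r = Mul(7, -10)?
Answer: 545025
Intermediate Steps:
r = -70
Function('k')(W, S) = Rational(1, 75) (Function('k')(W, S) = Pow(75, -1) = Rational(1, 75))
Mul(Add(4758, 2509), Pow(Function('k')(297, r), -1)) = Mul(Add(4758, 2509), Pow(Rational(1, 75), -1)) = Mul(7267, 75) = 545025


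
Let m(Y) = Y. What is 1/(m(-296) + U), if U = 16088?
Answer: 1/15792 ≈ 6.3323e-5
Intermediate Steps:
1/(m(-296) + U) = 1/(-296 + 16088) = 1/15792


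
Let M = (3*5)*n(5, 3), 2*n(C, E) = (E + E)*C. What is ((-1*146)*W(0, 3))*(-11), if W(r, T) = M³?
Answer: 18293343750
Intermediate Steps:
n(C, E) = C*E (n(C, E) = ((E + E)*C)/2 = ((2*E)*C)/2 = (2*C*E)/2 = C*E)
M = 225 (M = (3*5)*(5*3) = 15*15 = 225)
W(r, T) = 11390625 (W(r, T) = 225³ = 11390625)
((-1*146)*W(0, 3))*(-11) = (-1*146*11390625)*(-11) = -146*11390625*(-11) = -1663031250*(-11) = 18293343750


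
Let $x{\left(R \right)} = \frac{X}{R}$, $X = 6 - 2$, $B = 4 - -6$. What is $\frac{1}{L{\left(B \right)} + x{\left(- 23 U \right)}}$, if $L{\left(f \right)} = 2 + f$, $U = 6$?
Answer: $\frac{69}{826} \approx 0.083535$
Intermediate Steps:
$B = 10$ ($B = 4 + 6 = 10$)
$X = 4$
$x{\left(R \right)} = \frac{4}{R}$
$\frac{1}{L{\left(B \right)} + x{\left(- 23 U \right)}} = \frac{1}{\left(2 + 10\right) + \frac{4}{\left(-23\right) 6}} = \frac{1}{12 + \frac{4}{-138}} = \frac{1}{12 + 4 \left(- \frac{1}{138}\right)} = \frac{1}{12 - \frac{2}{69}} = \frac{1}{\frac{826}{69}} = \frac{69}{826}$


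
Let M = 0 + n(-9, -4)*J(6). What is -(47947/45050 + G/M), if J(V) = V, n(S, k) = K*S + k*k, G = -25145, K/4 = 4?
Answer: -584802773/17299200 ≈ -33.805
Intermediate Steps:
K = 16 (K = 4*4 = 16)
n(S, k) = k**2 + 16*S (n(S, k) = 16*S + k*k = 16*S + k**2 = k**2 + 16*S)
M = -768 (M = 0 + ((-4)**2 + 16*(-9))*6 = 0 + (16 - 144)*6 = 0 - 128*6 = 0 - 768 = -768)
-(47947/45050 + G/M) = -(47947/45050 - 25145/(-768)) = -(47947*(1/45050) - 25145*(-1/768)) = -(47947/45050 + 25145/768) = -1*584802773/17299200 = -584802773/17299200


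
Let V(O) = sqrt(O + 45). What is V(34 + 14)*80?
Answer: 80*sqrt(93) ≈ 771.49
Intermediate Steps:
V(O) = sqrt(45 + O)
V(34 + 14)*80 = sqrt(45 + (34 + 14))*80 = sqrt(45 + 48)*80 = sqrt(93)*80 = 80*sqrt(93)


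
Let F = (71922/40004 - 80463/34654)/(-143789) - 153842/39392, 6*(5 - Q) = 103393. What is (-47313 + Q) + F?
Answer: -95027240476294492464889/1472284555666833264 ≈ -64544.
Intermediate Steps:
Q = -103363/6 (Q = 5 - ⅙*103393 = 5 - 103393/6 = -103363/6 ≈ -17227.)
F = -1916624265931933595/490761518555611088 (F = (71922*(1/40004) - 80463*1/34654)*(-1/143789) - 153842*1/39392 = (35961/20002 - 80463/34654)*(-1/143789) - 76921/19696 = -90807108/173287327*(-1/143789) - 76921/19696 = 90807108/24916811462003 - 76921/19696 = -1916624265931933595/490761518555611088 ≈ -3.9054)
(-47313 + Q) + F = (-47313 - 103363/6) - 1916624265931933595/490761518555611088 = -387241/6 - 1916624265931933595/490761518555611088 = -95027240476294492464889/1472284555666833264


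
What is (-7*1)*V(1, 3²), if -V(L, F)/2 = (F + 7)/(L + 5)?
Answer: 112/3 ≈ 37.333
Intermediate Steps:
V(L, F) = -2*(7 + F)/(5 + L) (V(L, F) = -2*(F + 7)/(L + 5) = -2*(7 + F)/(5 + L))
(-7*1)*V(1, 3²) = (-7*1)*(2*(-7 - 1*3²)/(5 + 1)) = -14*(-7 - 1*9)/6 = -14*(-7 - 9)/6 = -14*(-16)/6 = -7*(-16/3) = 112/3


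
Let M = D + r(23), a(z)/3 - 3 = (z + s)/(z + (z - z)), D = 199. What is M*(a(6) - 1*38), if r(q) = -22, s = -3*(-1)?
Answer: -8673/2 ≈ -4336.5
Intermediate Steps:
s = 3
a(z) = 9 + 3*(3 + z)/z (a(z) = 9 + 3*((z + 3)/(z + (z - z))) = 9 + 3*((3 + z)/(z + 0)) = 9 + 3*((3 + z)/z) = 9 + 3*(3 + z)/z)
M = 177 (M = 199 - 22 = 177)
M*(a(6) - 1*38) = 177*((12 + 9/6) - 1*38) = 177*((12 + 9*(1/6)) - 38) = 177*((12 + 3/2) - 38) = 177*(27/2 - 38) = 177*(-49/2) = -8673/2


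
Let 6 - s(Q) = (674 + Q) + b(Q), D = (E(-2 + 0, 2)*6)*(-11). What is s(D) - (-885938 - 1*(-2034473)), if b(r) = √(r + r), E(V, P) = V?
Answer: -1149335 - 2*√66 ≈ -1.1494e+6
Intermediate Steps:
D = 132 (D = ((-2 + 0)*6)*(-11) = -2*6*(-11) = -12*(-11) = 132)
b(r) = √2*√r (b(r) = √(2*r) = √2*√r)
s(Q) = -668 - Q - √2*√Q (s(Q) = 6 - ((674 + Q) + √2*√Q) = 6 - (674 + Q + √2*√Q) = 6 + (-674 - Q - √2*√Q) = -668 - Q - √2*√Q)
s(D) - (-885938 - 1*(-2034473)) = (-668 - 1*132 - √2*√132) - (-885938 - 1*(-2034473)) = (-668 - 132 - √2*2*√33) - (-885938 + 2034473) = (-668 - 132 - 2*√66) - 1*1148535 = (-800 - 2*√66) - 1148535 = -1149335 - 2*√66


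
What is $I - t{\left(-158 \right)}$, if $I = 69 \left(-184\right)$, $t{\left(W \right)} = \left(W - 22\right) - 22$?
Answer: $-12494$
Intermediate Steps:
$t{\left(W \right)} = -44 + W$ ($t{\left(W \right)} = \left(-22 + W\right) - 22 = -44 + W$)
$I = -12696$
$I - t{\left(-158 \right)} = -12696 - \left(-44 - 158\right) = -12696 - -202 = -12696 + 202 = -12494$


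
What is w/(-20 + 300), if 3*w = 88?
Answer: 11/105 ≈ 0.10476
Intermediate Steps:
w = 88/3 (w = (⅓)*88 = 88/3 ≈ 29.333)
w/(-20 + 300) = (88/3)/(-20 + 300) = (88/3)/280 = (1/280)*(88/3) = 11/105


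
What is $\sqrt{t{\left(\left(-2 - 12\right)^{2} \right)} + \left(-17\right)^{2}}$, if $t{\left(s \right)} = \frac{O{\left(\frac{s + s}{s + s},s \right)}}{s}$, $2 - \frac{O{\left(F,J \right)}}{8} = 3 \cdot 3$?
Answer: $\frac{\sqrt{14147}}{7} \approx 16.992$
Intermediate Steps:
$O{\left(F,J \right)} = -56$ ($O{\left(F,J \right)} = 16 - 8 \cdot 3 \cdot 3 = 16 - 72 = -56$)
$t{\left(s \right)} = - \frac{56}{s}$
$\sqrt{t{\left(\left(-2 - 12\right)^{2} \right)} + \left(-17\right)^{2}} = \sqrt{- \frac{56}{\left(-2 - 12\right)^{2}} + \left(-17\right)^{2}} = \sqrt{- \frac{56}{\left(-2 - 12\right)^{2}} + 289} = \sqrt{- \frac{56}{\left(-14\right)^{2}} + 289} = \sqrt{- \frac{56}{196} + 289} = \sqrt{\left(-56\right) \frac{1}{196} + 289} = \sqrt{- \frac{2}{7} + 289} = \sqrt{\frac{2021}{7}} = \frac{\sqrt{14147}}{7}$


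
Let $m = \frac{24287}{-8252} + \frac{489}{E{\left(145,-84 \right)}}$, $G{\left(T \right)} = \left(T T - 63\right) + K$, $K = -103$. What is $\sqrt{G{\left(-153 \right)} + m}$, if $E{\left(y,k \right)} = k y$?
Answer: $\frac{3 \sqrt{45288137233013430}}{4187890} \approx 152.45$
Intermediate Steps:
$G{\left(T \right)} = -166 + T^{2}$ ($G{\left(T \right)} = \left(T T - 63\right) - 103 = \left(T^{2} - 63\right) - 103 = \left(-63 + T^{2}\right) - 103 = -166 + T^{2}$)
$m = - \frac{12493787}{4187890}$ ($m = \frac{24287}{-8252} + \frac{489}{\left(-84\right) 145} = 24287 \left(- \frac{1}{8252}\right) + \frac{489}{-12180} = - \frac{24287}{8252} + 489 \left(- \frac{1}{12180}\right) = - \frac{24287}{8252} - \frac{163}{4060} = - \frac{12493787}{4187890} \approx -2.9833$)
$\sqrt{G{\left(-153 \right)} + m} = \sqrt{\left(-166 + \left(-153\right)^{2}\right) - \frac{12493787}{4187890}} = \sqrt{\left(-166 + 23409\right) - \frac{12493787}{4187890}} = \sqrt{23243 - \frac{12493787}{4187890}} = \sqrt{\frac{97326633483}{4187890}} = \frac{3 \sqrt{45288137233013430}}{4187890}$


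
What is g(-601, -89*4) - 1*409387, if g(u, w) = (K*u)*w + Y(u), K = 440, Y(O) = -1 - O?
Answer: 93731853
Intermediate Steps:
g(u, w) = -1 - u + 440*u*w (g(u, w) = (440*u)*w + (-1 - u) = 440*u*w + (-1 - u) = -1 - u + 440*u*w)
g(-601, -89*4) - 1*409387 = (-1 - 1*(-601) + 440*(-601)*(-89*4)) - 1*409387 = (-1 + 601 + 440*(-601)*(-356)) - 409387 = (-1 + 601 + 94140640) - 409387 = 94141240 - 409387 = 93731853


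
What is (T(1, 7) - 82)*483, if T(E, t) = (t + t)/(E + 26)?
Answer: -354200/9 ≈ -39356.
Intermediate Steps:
T(E, t) = 2*t/(26 + E) (T(E, t) = (2*t)/(26 + E) = 2*t/(26 + E))
(T(1, 7) - 82)*483 = (2*7/(26 + 1) - 82)*483 = (2*7/27 - 82)*483 = (2*7*(1/27) - 82)*483 = (14/27 - 82)*483 = -2200/27*483 = -354200/9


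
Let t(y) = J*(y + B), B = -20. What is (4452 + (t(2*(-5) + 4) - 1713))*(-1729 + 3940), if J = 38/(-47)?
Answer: 286813131/47 ≈ 6.1024e+6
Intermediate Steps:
J = -38/47 (J = 38*(-1/47) = -38/47 ≈ -0.80851)
t(y) = 760/47 - 38*y/47 (t(y) = -38*(y - 20)/47 = -38*(-20 + y)/47 = 760/47 - 38*y/47)
(4452 + (t(2*(-5) + 4) - 1713))*(-1729 + 3940) = (4452 + ((760/47 - 38*(2*(-5) + 4)/47) - 1713))*(-1729 + 3940) = (4452 + ((760/47 - 38*(-10 + 4)/47) - 1713))*2211 = (4452 + ((760/47 - 38/47*(-6)) - 1713))*2211 = (4452 + ((760/47 + 228/47) - 1713))*2211 = (4452 + (988/47 - 1713))*2211 = (4452 - 79523/47)*2211 = (129721/47)*2211 = 286813131/47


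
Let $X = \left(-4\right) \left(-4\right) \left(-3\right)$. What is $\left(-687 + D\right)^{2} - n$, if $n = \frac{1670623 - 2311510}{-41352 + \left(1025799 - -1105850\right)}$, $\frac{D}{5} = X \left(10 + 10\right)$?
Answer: $\frac{62932925680080}{2090297} \approx 3.0107 \cdot 10^{7}$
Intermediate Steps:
$X = -48$ ($X = 16 \left(-3\right) = -48$)
$D = -4800$ ($D = 5 \left(- 48 \left(10 + 10\right)\right) = 5 \left(\left(-48\right) 20\right) = 5 \left(-960\right) = -4800$)
$n = - \frac{640887}{2090297}$ ($n = - \frac{640887}{-41352 + \left(1025799 + 1105850\right)} = - \frac{640887}{-41352 + 2131649} = - \frac{640887}{2090297} \approx -0.3066$)
$\left(-687 + D\right)^{2} - n = \left(-687 - 4800\right)^{2} - - \frac{640887}{2090297} = \left(-5487\right)^{2} + \frac{640887}{2090297} = 30107169 + \frac{640887}{2090297} = \frac{62932925680080}{2090297}$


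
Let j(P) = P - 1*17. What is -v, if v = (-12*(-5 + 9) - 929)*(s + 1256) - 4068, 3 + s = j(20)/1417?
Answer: 1740431764/1417 ≈ 1.2283e+6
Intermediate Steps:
j(P) = -17 + P (j(P) = P - 17 = -17 + P)
s = -4248/1417 (s = -3 + (-17 + 20)/1417 = -3 + 3*(1/1417) = -3 + 3/1417 = -4248/1417 ≈ -2.9979)
v = -1740431764/1417 (v = (-12*(-5 + 9) - 929)*(-4248/1417 + 1256) - 4068 = (-12*4 - 929)*(1775504/1417) - 4068 = (-48 - 929)*(1775504/1417) - 4068 = -977*1775504/1417 - 4068 = -1734667408/1417 - 4068 = -1740431764/1417 ≈ -1.2283e+6)
-v = -1*(-1740431764/1417) = 1740431764/1417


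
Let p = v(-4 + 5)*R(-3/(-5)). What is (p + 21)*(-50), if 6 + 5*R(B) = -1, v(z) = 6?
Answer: -630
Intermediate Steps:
R(B) = -7/5 (R(B) = -6/5 + (⅕)*(-1) = -6/5 - ⅕ = -7/5)
p = -42/5 (p = 6*(-7/5) = -42/5 ≈ -8.4000)
(p + 21)*(-50) = (-42/5 + 21)*(-50) = (63/5)*(-50) = -630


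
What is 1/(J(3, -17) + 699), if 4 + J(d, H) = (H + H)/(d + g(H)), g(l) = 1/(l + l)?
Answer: 101/69039 ≈ 0.0014629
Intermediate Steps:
g(l) = 1/(2*l)
J(d, H) = -4 + 2*H/(d + 1/(2*H)) (J(d, H) = -4 + (H + H)/(d + 1/(2*H)) = -4 + (2*H)/(d + 1/(2*H)) = -4 + 2*H/(d + 1/(2*H)))
1/(J(3, -17) + 699) = 1/(4*(-1 - 1*(-17)*(-1*(-17) + 2*3))/(1 + 2*(-17)*3) + 699) = 1/(4*(-1 - 1*(-17)*(17 + 6))/(1 - 102) + 699) = 1/(4*(-1 - 1*(-17)*23)/(-101) + 699) = 1/(4*(-1/101)*(-1 + 391) + 699) = 1/(4*(-1/101)*390 + 699) = 1/(-1560/101 + 699) = 1/(69039/101) = 101/69039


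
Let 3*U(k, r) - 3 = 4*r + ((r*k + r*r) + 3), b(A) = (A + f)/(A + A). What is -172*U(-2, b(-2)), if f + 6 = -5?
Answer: -5289/4 ≈ -1322.3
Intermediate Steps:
f = -11 (f = -6 - 5 = -11)
b(A) = (-11 + A)/(2*A) (b(A) = (A - 11)/(A + A) = (-11 + A)/((2*A)) = (-11 + A)*(1/(2*A)) = (-11 + A)/(2*A))
U(k, r) = 2 + r**2/3 + 4*r/3 + k*r/3 (U(k, r) = 1 + (4*r + ((r*k + r*r) + 3))/3 = 1 + (4*r + ((k*r + r**2) + 3))/3 = 1 + (4*r + ((r**2 + k*r) + 3))/3 = 1 + (4*r + (3 + r**2 + k*r))/3 = 1 + (3 + r**2 + 4*r + k*r)/3 = 1 + (1 + r**2/3 + 4*r/3 + k*r/3) = 2 + r**2/3 + 4*r/3 + k*r/3)
-172*U(-2, b(-2)) = -172*(2 + ((1/2)*(-11 - 2)/(-2))**2/3 + 4*((1/2)*(-11 - 2)/(-2))/3 + (1/3)*(-2)*((1/2)*(-11 - 2)/(-2))) = -172*(2 + ((1/2)*(-1/2)*(-13))**2/3 + 4*((1/2)*(-1/2)*(-13))/3 + (1/3)*(-2)*((1/2)*(-1/2)*(-13))) = -172*(2 + (13/4)**2/3 + (4/3)*(13/4) + (1/3)*(-2)*(13/4)) = -172*(2 + (1/3)*(169/16) + 13/3 - 13/6) = -172*(2 + 169/48 + 13/3 - 13/6) = -172*123/16 = -5289/4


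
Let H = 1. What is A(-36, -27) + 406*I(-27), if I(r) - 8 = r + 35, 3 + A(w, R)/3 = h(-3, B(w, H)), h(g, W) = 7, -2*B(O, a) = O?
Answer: 6508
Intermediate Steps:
B(O, a) = -O/2
A(w, R) = 12 (A(w, R) = -9 + 3*7 = -9 + 21 = 12)
I(r) = 43 + r (I(r) = 8 + (r + 35) = 8 + (35 + r) = 43 + r)
A(-36, -27) + 406*I(-27) = 12 + 406*(43 - 27) = 12 + 406*16 = 12 + 6496 = 6508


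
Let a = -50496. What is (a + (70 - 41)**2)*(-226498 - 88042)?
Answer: 15618483700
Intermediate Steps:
(a + (70 - 41)**2)*(-226498 - 88042) = (-50496 + (70 - 41)**2)*(-226498 - 88042) = (-50496 + 29**2)*(-314540) = (-50496 + 841)*(-314540) = -49655*(-314540) = 15618483700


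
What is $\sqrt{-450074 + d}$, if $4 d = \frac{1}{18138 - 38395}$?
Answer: $\frac{i \sqrt{738744350650761}}{40514} \approx 670.88 i$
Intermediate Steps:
$d = - \frac{1}{81028}$ ($d = \frac{1}{4 \left(18138 - 38395\right)} = \frac{1}{4 \left(-20257\right)} = \frac{1}{4} \left(- \frac{1}{20257}\right) = - \frac{1}{81028} \approx -1.2341 \cdot 10^{-5}$)
$\sqrt{-450074 + d} = \sqrt{-450074 - \frac{1}{81028}} = \sqrt{- \frac{36468596073}{81028}} = \frac{i \sqrt{738744350650761}}{40514}$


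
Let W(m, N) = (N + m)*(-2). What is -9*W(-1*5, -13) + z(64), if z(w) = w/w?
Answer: -323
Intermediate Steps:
W(m, N) = -2*N - 2*m
z(w) = 1
-9*W(-1*5, -13) + z(64) = -9*(-2*(-13) - (-2)*5) + 1 = -9*(26 - 2*(-5)) + 1 = -9*(26 + 10) + 1 = -9*36 + 1 = -324 + 1 = -323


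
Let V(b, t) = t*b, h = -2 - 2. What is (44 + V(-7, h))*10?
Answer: 720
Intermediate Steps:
h = -4
V(b, t) = b*t
(44 + V(-7, h))*10 = (44 - 7*(-4))*10 = (44 + 28)*10 = 72*10 = 720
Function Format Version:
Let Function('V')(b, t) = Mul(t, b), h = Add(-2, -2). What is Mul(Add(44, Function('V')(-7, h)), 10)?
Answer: 720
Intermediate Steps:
h = -4
Function('V')(b, t) = Mul(b, t)
Mul(Add(44, Function('V')(-7, h)), 10) = Mul(Add(44, Mul(-7, -4)), 10) = Mul(Add(44, 28), 10) = Mul(72, 10) = 720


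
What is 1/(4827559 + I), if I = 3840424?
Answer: 1/8667983 ≈ 1.1537e-7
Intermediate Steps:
1/(4827559 + I) = 1/(4827559 + 3840424) = 1/8667983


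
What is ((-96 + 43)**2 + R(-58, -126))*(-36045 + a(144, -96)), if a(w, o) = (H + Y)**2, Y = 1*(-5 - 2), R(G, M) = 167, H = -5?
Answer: -106841376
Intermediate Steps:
Y = -7 (Y = 1*(-7) = -7)
a(w, o) = 144 (a(w, o) = (-5 - 7)**2 = (-12)**2 = 144)
((-96 + 43)**2 + R(-58, -126))*(-36045 + a(144, -96)) = ((-96 + 43)**2 + 167)*(-36045 + 144) = ((-53)**2 + 167)*(-35901) = (2809 + 167)*(-35901) = 2976*(-35901) = -106841376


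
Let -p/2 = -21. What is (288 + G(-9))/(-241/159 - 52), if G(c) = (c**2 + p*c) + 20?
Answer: -1749/8509 ≈ -0.20555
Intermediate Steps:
p = 42 (p = -2*(-21) = 42)
G(c) = 20 + c**2 + 42*c (G(c) = (c**2 + 42*c) + 20 = 20 + c**2 + 42*c)
(288 + G(-9))/(-241/159 - 52) = (288 + (20 + (-9)**2 + 42*(-9)))/(-241/159 - 52) = (288 + (20 + 81 - 378))/(-241*1/159 - 52) = (288 - 277)/(-241/159 - 52) = 11/(-8509/159) = 11*(-159/8509) = -1749/8509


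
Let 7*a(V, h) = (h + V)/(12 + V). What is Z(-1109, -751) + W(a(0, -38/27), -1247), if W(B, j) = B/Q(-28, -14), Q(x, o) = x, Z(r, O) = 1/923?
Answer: 49289/29307096 ≈ 0.0016818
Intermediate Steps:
a(V, h) = (V + h)/(7*(12 + V)) (a(V, h) = ((h + V)/(12 + V))/7 = ((V + h)/(12 + V))/7 = (V + h)/(7*(12 + V)))
Z(r, O) = 1/923
W(B, j) = -B/28 (W(B, j) = B/(-28) = B*(-1/28) = -B/28)
Z(-1109, -751) + W(a(0, -38/27), -1247) = 1/923 - (0 - 38/27)/(196*(12 + 0)) = 1/923 - (0 - 38*1/27)/(196*12) = 1/923 - (0 - 38/27)/(196*12) = 1/923 - (-38)/(196*12*27) = 1/923 - 1/28*(-19/1134) = 1/923 + 19/31752 = 49289/29307096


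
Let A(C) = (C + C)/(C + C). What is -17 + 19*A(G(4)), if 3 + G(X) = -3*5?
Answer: 2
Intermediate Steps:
G(X) = -18 (G(X) = -3 - 3*5 = -3 - 15 = -18)
A(C) = 1 (A(C) = (2*C)/((2*C)) = (2*C)*(1/(2*C)) = 1)
-17 + 19*A(G(4)) = -17 + 19*1 = -17 + 19 = 2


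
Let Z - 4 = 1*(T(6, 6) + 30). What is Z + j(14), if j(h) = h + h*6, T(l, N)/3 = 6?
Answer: 150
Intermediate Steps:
T(l, N) = 18 (T(l, N) = 3*6 = 18)
j(h) = 7*h (j(h) = h + 6*h = 7*h)
Z = 52 (Z = 4 + 1*(18 + 30) = 4 + 1*48 = 4 + 48 = 52)
Z + j(14) = 52 + 7*14 = 52 + 98 = 150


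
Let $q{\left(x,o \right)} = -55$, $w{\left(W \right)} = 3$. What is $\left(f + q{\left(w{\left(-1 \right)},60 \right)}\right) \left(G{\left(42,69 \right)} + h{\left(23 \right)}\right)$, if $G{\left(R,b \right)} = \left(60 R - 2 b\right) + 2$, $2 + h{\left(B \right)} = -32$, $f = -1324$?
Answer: $-3240650$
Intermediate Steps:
$h{\left(B \right)} = -34$ ($h{\left(B \right)} = -2 - 32 = -34$)
$G{\left(R,b \right)} = 2 - 2 b + 60 R$ ($G{\left(R,b \right)} = \left(- 2 b + 60 R\right) + 2 = 2 - 2 b + 60 R$)
$\left(f + q{\left(w{\left(-1 \right)},60 \right)}\right) \left(G{\left(42,69 \right)} + h{\left(23 \right)}\right) = \left(-1324 - 55\right) \left(\left(2 - 138 + 60 \cdot 42\right) - 34\right) = - 1379 \left(\left(2 - 138 + 2520\right) - 34\right) = - 1379 \left(2384 - 34\right) = \left(-1379\right) 2350 = -3240650$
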